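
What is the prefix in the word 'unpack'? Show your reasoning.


The word 'unpack' = 'un' (prefix) + 'pack' (root). The prefix is 'un'.

un


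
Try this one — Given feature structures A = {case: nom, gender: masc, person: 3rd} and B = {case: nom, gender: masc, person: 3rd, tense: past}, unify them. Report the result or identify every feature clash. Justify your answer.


Compare features:
case: A=nom vs B=nom -> unified: nom
gender: A=masc vs B=masc -> unified: masc
person: A=3rd vs B=3rd -> unified: 3rd
tense: A=_ vs B=past -> unified: past
No clashes found.

Unified: {case: nom, gender: masc, person: 3rd, tense: past}


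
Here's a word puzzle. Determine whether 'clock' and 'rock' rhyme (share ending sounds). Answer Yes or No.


Rime (stressed vowel + following sounds) of 'clock': -ock = /ɒk/
Rime of 'rock': -ock = /ɒk/
/ɒk/ and /ɒk/ are the same ending sound, so the words rhyme.

Yes


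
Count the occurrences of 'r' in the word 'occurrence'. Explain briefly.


Letter 'r' in 'occurrence': found at position(s) 5, 6 = 2 occurrence(s).

2


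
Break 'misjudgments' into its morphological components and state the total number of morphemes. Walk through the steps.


Step 1: Identify prefix: 'mis' (meaning: wrongly)
Step 2: Identify root: 'judge'
Step 3: Identify suffix(es): 'ment, s'
Decomposition: mis- (prefix: wrongly) + judge (root) + -ment (suffix: action/result) + -s (plural)
Total morphemes: 4

4 morphemes (mis- (prefix: wrongly) + judge (root) + -ment (suffix: action/result) + -s (plural))


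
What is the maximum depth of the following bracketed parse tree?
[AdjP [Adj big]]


Count bracket nesting levels:
'[' at pos 0: depth = 1
'[' at pos 6: depth = 2
Maximum depth reached: 2

2


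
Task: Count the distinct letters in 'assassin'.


Unique letters in 'assassin': {a, i, n, s} = 4 distinct letters.

4


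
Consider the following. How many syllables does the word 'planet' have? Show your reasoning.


Break 'planet' into syllables: plan-et -> plan | et = 2 syllables

2 syllables


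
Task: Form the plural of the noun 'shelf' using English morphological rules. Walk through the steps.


Apply rule: Change -f to -ves. 'shelf' becomes 'shelves'.

shelves


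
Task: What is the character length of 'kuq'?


Spell out 'kuq' and number each letter: k(1), u(2), q(3). Total: 3 letters.

3


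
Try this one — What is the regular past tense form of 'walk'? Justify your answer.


Apply rule: Add -ed. 'walk' becomes 'walked'.

walked


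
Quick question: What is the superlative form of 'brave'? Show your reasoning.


Apply superlative formation (ends in e: add -st): 'brave' -> 'bravest'.

bravest


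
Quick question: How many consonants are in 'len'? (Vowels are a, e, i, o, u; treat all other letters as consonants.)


Consonants in 'len': l, n = 2 consonants.

2


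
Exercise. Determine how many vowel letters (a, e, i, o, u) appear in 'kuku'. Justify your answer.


Vowels in 'kuku': u, u = 2 vowels.

2


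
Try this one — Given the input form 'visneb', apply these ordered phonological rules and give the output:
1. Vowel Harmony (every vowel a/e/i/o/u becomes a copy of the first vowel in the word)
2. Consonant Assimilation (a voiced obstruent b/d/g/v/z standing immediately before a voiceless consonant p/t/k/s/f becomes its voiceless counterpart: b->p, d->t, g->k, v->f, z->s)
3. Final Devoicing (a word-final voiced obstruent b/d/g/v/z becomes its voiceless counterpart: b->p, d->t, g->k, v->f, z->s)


Starting form: 'visneb'
Rule 1: Vowel Harmony: all vowels become 'i' (matching first vowel). 'visneb' -> 'visnib'
Rule 2: Consonant Assimilation: no voiced obstruent (b/d/g/v/z) stands immediately before a voiceless consonant (p/t/k/s/f). No change.
Rule 3: Final Devoicing: word-final voiced obstruent 'b' becomes voiceless 'p'. 'visnib' -> 'visnip'
Final form: 'visnip'

visnip


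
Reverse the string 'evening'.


Reverse 'evening' character by character: 'gnineve'.

gnineve


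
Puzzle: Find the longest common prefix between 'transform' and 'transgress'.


Compare from the start: 5 characters match: 'trans'. Mismatch at position 6: 'f' vs 'g'.

trans


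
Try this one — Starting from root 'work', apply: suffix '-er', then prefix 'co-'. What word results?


Step 1: Add suffix '-er' to 'work' = 'worker'
Step 2: Add prefix 'co-' to 'worker' = 'coworker'

coworker


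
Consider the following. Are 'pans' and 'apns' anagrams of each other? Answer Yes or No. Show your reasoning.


Sorted letters of 'pans': 'anps'
Sorted letters of 'apns': 'anps'
They match.

Yes


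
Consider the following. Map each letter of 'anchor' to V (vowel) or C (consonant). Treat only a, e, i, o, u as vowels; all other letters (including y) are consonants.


Letter mapping: a = V, n = C, c = C, h = C, o = V, r = C.

VCCCVC


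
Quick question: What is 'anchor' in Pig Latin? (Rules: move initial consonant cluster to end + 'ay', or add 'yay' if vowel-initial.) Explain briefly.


'anchor' starts with a vowel, so add 'yay': 'anchoryay'.

anchoryay


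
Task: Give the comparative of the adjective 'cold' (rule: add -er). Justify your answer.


Apply comparative formation (add -er): 'cold' -> 'colder'.

colder


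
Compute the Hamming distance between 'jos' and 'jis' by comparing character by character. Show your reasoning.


Alignment:
Position 1: 'j' vs 'j' = match
Position 2: 'o' vs 'i' = DIFFER
Position 3: 's' vs 's' = match
Total differences: 1

1


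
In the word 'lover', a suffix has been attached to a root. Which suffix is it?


The word 'lover' = 'love' (root) + '-er' (suffix). The suffix is '-er'.

er


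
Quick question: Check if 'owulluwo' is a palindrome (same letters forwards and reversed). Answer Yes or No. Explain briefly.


Forward: 'owulluwo'
Reversed: 'owulluwo'
They are identical.

Yes


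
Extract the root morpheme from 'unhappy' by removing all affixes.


Remove prefix 'un' from 'unhappy' to get root 'happy'.

happy


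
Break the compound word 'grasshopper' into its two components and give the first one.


Split 'grasshopper' into 'grass' + 'hopper'. The first part is 'grass'.

grass


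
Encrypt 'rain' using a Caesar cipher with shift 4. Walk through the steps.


Shift each letter by 4: r -> v, a -> e, i -> m, n -> r. Result: 'vemr'.

vemr


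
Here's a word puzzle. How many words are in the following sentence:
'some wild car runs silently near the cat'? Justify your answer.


Split into words: some | wild | car | runs | silently | near | the | cat = 8 words.

8


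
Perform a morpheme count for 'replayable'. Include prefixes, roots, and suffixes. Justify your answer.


Decomposition: re- (prefix) + play (root) + -able (suffix) = 3 morpheme(s)

3 morphemes


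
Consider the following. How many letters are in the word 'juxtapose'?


Spell out 'juxtapose' and number each letter: j(1), u(2), x(3), t(4), a(5), p(6), o(7), s(8), e(9). Total: 9 letters.

9


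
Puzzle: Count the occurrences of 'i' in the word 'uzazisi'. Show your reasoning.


Letter 'i' in 'uzazisi': found at position(s) 5, 7 = 2 occurrence(s).

2


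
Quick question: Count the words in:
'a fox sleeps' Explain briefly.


Split into words: a | fox | sleeps = 3 words.

3


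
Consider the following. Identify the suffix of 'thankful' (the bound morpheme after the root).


The word 'thankful' = 'thank' (root) + '-ful' (suffix). The suffix is '-ful'.

ful


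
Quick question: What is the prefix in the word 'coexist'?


The word 'coexist' = 'co' (prefix) + 'exist' (root). The prefix is 'co'.

co


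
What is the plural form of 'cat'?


Apply rule: Add -s. 'cat' becomes 'cats'.

cats


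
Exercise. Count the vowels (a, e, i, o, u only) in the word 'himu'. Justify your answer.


Vowels in 'himu': i, u = 2 vowels.

2


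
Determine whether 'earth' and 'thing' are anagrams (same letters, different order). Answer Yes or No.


Sorted letters of 'earth': 'aehrt'
Sorted letters of 'thing': 'ghint'
They do not match.

No


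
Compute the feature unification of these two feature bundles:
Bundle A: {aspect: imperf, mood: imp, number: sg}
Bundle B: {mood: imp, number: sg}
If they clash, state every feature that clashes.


Compare features:
aspect: A=imperf vs B=_ -> unified: imperf
mood: A=imp vs B=imp -> unified: imp
number: A=sg vs B=sg -> unified: sg
No clashes found.

Unified: {aspect: imperf, mood: imp, number: sg}


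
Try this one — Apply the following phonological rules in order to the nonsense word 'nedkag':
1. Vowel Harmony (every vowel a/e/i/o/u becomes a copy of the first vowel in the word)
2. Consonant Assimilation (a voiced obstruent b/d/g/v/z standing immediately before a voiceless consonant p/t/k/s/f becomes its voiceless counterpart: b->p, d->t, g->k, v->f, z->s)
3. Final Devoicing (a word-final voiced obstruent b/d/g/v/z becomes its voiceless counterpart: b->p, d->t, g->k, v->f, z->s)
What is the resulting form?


Starting form: 'nedkag'
Rule 1: Vowel Harmony: all vowels become 'e' (matching first vowel). 'nedkag' -> 'nedkeg'
Rule 2: Consonant Assimilation: voiced obstruent before voiceless consonant becomes voiceless ('dk' -> 'tk'). 'nedkeg' -> 'netkeg'
Rule 3: Final Devoicing: word-final voiced obstruent 'g' becomes voiceless 'k'. 'netkeg' -> 'netkek'
Final form: 'netkek'

netkek


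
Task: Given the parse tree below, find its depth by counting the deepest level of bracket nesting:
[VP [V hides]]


Count bracket nesting levels:
'[' at pos 0: depth = 1
'[' at pos 4: depth = 2
Maximum depth reached: 2

2


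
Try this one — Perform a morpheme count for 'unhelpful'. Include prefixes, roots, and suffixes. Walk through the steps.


Decomposition: un- (prefix) + help (root) + -ful (suffix) = 3 morpheme(s)

3 morphemes


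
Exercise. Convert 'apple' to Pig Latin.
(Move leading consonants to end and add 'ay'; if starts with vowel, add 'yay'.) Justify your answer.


'apple' starts with a vowel, so add 'yay': 'appleyay'.

appleyay


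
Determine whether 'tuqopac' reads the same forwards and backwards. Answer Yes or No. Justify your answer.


Forward: 'tuqopac'
Reversed: 'capoqut'
They differ.

No


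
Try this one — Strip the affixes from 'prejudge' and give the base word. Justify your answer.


Remove prefix 'pre' from 'prejudge' to get root 'judge'.

judge


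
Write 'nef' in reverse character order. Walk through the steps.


Reverse 'nef' character by character: 'fen'.

fen


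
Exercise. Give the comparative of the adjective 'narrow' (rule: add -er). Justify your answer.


Apply comparative formation (add -er): 'narrow' -> 'narrower'.

narrower


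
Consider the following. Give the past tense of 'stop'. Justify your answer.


Apply rule: Double final consonant and add -ed. 'stop' becomes 'stopped'.

stopped


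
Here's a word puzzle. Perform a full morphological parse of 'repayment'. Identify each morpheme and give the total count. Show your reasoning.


Step 1: Identify prefix: 're' (meaning: again)
Step 2: Identify root: 'pay'
Step 3: Identify suffix(es): 'ment'
Decomposition: re- (prefix: again) + pay (root) + -ment (suffix: action/result)
Total morphemes: 3

3 morphemes (re- (prefix: again) + pay (root) + -ment (suffix: action/result))


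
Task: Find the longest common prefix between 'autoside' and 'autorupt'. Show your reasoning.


Compare from the start: 4 characters match: 'auto'. Mismatch at position 5: 's' vs 'r'.

auto


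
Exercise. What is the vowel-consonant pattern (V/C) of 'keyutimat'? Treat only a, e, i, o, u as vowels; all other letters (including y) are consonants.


Letter mapping: k = C, e = V, y = C, u = V, t = C, i = V, m = C, a = V, t = C.

CVCVCVCVC


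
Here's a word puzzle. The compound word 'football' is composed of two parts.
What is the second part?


Split 'football' into 'foot' + 'ball'. The second part is 'ball'.

ball


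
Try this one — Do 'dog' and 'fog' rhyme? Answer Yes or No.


Rime (stressed vowel + following sounds) of 'dog': -og = /ɒg/
Rime of 'fog': -og = /ɒg/
/ɒg/ and /ɒg/ are the same ending sound, so the words rhyme.

Yes


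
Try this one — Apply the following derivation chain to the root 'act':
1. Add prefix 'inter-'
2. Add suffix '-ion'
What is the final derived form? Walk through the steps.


Step 1: Add prefix 'inter-' to 'act' = 'interact'
Step 2: Add suffix '-ion' to 'interact' = 'interaction'

interaction


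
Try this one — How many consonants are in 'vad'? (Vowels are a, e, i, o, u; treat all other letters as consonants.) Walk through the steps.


Consonants in 'vad': v, d = 2 consonants.

2


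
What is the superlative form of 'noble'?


Apply superlative formation (ends in e: add -st): 'noble' -> 'noblest'.

noblest


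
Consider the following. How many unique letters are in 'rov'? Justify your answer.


Unique letters in 'rov': {o, r, v} = 3 distinct letters.

3


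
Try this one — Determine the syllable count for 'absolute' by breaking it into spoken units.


Break 'absolute' into syllables: ab-so-lute -> ab | so | lute = 3 syllables

3 syllables


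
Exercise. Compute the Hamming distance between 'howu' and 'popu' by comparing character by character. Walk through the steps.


Alignment:
Position 1: 'h' vs 'p' = DIFFER
Position 2: 'o' vs 'o' = match
Position 3: 'w' vs 'p' = DIFFER
Position 4: 'u' vs 'u' = match
Total differences: 2

2


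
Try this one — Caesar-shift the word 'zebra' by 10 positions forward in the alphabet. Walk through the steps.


Shift each letter by 10: z -> j, e -> o, b -> l, r -> b, a -> k. Result: 'jolbk'.

jolbk


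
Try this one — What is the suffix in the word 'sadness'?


The word 'sadness' = 'sad' (root) + '-ness' (suffix). The suffix is '-ness'.

ness


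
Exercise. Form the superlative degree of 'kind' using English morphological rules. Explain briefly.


Apply superlative formation (add -est): 'kind' -> 'kindest'.

kindest


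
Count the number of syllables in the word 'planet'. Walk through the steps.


Break 'planet' into syllables: plan-et -> plan | et = 2 syllables

2 syllables


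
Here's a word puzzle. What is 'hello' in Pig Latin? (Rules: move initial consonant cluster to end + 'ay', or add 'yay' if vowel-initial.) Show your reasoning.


'hello': move consonant cluster 'h' to end and add 'ay': 'ellohay'.

ellohay


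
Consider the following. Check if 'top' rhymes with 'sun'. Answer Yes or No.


Rime (stressed vowel + following sounds) of 'top': -op = /ɒp/
Rime of 'sun': -un = /ʌn/
/ɒp/ and /ʌn/ are different ending sounds, so the words do not rhyme.

No


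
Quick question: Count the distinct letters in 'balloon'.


Unique letters in 'balloon': {a, b, l, n, o} = 5 distinct letters.

5


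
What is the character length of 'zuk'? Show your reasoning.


Spell out 'zuk' and number each letter: z(1), u(2), k(3). Total: 3 letters.

3


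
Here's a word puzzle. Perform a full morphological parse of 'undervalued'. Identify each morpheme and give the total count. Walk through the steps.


Step 1: Identify prefix: 'under' (meaning: beneath/insufficient)
Step 2: Identify root: 'value'
Step 3: Identify suffix(es): 'ed'
Decomposition: under- (prefix: beneath/insufficient) + value (root) + -ed (suffix: past)
Total morphemes: 3

3 morphemes (under- (prefix: beneath/insufficient) + value (root) + -ed (suffix: past))


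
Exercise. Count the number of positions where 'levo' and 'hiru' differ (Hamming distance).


Alignment:
Position 1: 'l' vs 'h' = DIFFER
Position 2: 'e' vs 'i' = DIFFER
Position 3: 'v' vs 'r' = DIFFER
Position 4: 'o' vs 'u' = DIFFER
Total differences: 4

4


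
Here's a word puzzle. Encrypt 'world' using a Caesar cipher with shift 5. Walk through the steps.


Shift each letter by 5: w -> b, o -> t, r -> w, l -> q, d -> i. Result: 'btwqi'.

btwqi


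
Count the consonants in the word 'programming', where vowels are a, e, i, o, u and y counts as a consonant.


Consonants in 'programming': p, r, g, r, m, m, n, g = 8 consonants.

8


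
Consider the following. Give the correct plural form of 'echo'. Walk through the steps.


Apply rule: Add -es (consonant + o). 'echo' becomes 'echoes'.

echoes


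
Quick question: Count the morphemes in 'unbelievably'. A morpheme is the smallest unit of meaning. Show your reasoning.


Decomposition: un- (prefix) + believe (root) + -able (suffix) + -ly (suffix) = 4 morpheme(s)

4 morphemes


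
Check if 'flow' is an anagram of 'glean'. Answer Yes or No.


Sorted letters of 'flow': 'flow'
Sorted letters of 'glean': 'aegln'
They do not match.

No


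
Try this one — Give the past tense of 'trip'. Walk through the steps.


Apply rule: Double final consonant and add -ed. 'trip' becomes 'tripped'.

tripped


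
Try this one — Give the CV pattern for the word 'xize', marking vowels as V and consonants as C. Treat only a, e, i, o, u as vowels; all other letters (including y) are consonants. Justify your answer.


Letter mapping: x = C, i = V, z = C, e = V.

CVCV


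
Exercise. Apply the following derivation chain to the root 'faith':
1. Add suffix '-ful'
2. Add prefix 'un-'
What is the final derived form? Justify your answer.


Step 1: Add suffix '-ful' to 'faith' = 'faithful'
Step 2: Add prefix 'un-' to 'faithful' = 'unfaithful'

unfaithful


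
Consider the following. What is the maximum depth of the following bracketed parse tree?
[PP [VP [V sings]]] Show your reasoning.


Count bracket nesting levels:
'[' at pos 0: depth = 1
'[' at pos 4: depth = 2
'[' at pos 8: depth = 3
Maximum depth reached: 3

3


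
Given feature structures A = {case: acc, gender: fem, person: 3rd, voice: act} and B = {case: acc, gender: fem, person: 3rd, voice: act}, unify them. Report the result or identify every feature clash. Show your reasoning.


Compare features:
case: A=acc vs B=acc -> unified: acc
gender: A=fem vs B=fem -> unified: fem
person: A=3rd vs B=3rd -> unified: 3rd
voice: A=act vs B=act -> unified: act
No clashes found.

Unified: {case: acc, gender: fem, person: 3rd, voice: act}


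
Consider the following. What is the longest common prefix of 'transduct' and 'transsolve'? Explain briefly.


Compare from the start: 5 characters match: 'trans'. Mismatch at position 6: 'd' vs 's'.

trans


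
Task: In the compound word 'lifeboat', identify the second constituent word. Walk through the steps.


Split 'lifeboat' into 'life' + 'boat'. The second part is 'boat'.

boat


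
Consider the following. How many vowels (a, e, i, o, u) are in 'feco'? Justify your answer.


Vowels in 'feco': e, o = 2 vowels.

2


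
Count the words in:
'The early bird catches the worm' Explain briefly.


Split into words: The | early | bird | catches | the | worm = 6 words.

6


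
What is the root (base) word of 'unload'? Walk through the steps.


Remove prefix 'un' from 'unload' to get root 'load'.

load


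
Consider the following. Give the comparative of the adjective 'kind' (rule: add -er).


Apply comparative formation (add -er): 'kind' -> 'kinder'.

kinder


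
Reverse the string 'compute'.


Reverse 'compute' character by character: 'etupmoc'.

etupmoc


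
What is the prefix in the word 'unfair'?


The word 'unfair' = 'un' (prefix) + 'fair' (root). The prefix is 'un'.

un


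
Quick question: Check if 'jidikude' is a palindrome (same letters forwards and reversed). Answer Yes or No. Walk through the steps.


Forward: 'jidikude'
Reversed: 'edukidij'
They differ.

No


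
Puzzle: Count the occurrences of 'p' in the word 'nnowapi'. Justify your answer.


Letter 'p' in 'nnowapi': found at position(s) 6 = 1 occurrence(s).

1


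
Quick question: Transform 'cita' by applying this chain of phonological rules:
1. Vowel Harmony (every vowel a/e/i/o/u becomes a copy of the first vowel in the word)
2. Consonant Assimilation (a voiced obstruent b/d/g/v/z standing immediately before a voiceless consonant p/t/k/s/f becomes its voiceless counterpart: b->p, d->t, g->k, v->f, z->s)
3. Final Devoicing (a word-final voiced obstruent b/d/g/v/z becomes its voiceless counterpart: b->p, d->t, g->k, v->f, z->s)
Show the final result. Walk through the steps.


Starting form: 'cita'
Rule 1: Vowel Harmony: all vowels become 'i' (matching first vowel). 'cita' -> 'citi'
Rule 2: Consonant Assimilation: no voiced obstruent (b/d/g/v/z) stands immediately before a voiceless consonant (p/t/k/s/f). No change.
Rule 3: Final Devoicing: the word ends in the vowel 'i', not a consonant. No change.
Final form: 'citi'

citi


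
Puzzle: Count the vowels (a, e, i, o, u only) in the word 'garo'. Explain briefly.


Vowels in 'garo': a, o = 2 vowels.

2


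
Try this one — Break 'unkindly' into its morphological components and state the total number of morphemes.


Step 1: Identify prefix: 'un' (meaning: not/reverse)
Step 2: Identify root: 'kind'
Step 3: Identify suffix(es): 'ly'
Decomposition: un- (prefix: not/reverse) + kind (root) + -ly (suffix: in manner of)
Total morphemes: 3

3 morphemes (un- (prefix: not/reverse) + kind (root) + -ly (suffix: in manner of))


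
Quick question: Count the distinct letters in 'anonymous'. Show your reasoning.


Unique letters in 'anonymous': {a, m, n, o, s, u, y} = 7 distinct letters.

7


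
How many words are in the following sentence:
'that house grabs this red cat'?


Split into words: that | house | grabs | this | red | cat = 6 words.

6


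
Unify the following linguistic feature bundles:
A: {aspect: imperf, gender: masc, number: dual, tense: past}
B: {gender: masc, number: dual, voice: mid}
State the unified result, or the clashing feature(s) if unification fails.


Compare features:
aspect: A=imperf vs B=_ -> unified: imperf
gender: A=masc vs B=masc -> unified: masc
number: A=dual vs B=dual -> unified: dual
tense: A=past vs B=_ -> unified: past
voice: A=_ vs B=mid -> unified: mid
No clashes found.

Unified: {aspect: imperf, gender: masc, number: dual, tense: past, voice: mid}


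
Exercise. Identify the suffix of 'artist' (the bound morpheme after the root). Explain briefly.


The word 'artist' = 'art' (root) + '-ist' (suffix). The suffix is '-ist'.

ist


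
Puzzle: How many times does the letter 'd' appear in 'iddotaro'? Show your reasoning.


Letter 'd' in 'iddotaro': found at position(s) 2, 3 = 2 occurrence(s).

2


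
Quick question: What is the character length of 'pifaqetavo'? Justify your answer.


Spell out 'pifaqetavo' and number each letter: p(1), i(2), f(3), a(4), q(5), e(6), t(7), a(8), v(9), o(10). Total: 10 letters.

10


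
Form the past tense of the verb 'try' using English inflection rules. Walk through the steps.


Apply rule: Change -y to -ied. 'try' becomes 'tried'.

tried


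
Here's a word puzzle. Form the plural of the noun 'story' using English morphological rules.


Apply rule: Change -y to -ies (consonant + y). 'story' becomes 'stories'.

stories


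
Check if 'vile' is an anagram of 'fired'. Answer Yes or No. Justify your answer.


Sorted letters of 'vile': 'eilv'
Sorted letters of 'fired': 'defir'
They do not match.

No


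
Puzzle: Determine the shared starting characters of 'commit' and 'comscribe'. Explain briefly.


Compare from the start: 3 characters match: 'com'. Mismatch at position 4: 'm' vs 's'.

com


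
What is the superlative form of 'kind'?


Apply superlative formation (add -est): 'kind' -> 'kindest'.

kindest


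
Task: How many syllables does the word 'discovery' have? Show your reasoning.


Break 'discovery' into syllables: dis-cov-er-y -> dis | cov | er | y = 4 syllables

4 syllables


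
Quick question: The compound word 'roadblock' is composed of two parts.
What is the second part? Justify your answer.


Split 'roadblock' into 'road' + 'block'. The second part is 'block'.

block


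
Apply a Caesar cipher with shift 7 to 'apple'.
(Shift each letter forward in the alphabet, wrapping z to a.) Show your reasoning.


Shift each letter by 7: a -> h, p -> w, p -> w, l -> s, e -> l. Result: 'hwwsl'.

hwwsl


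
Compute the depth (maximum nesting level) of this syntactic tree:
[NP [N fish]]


Count bracket nesting levels:
'[' at pos 0: depth = 1
'[' at pos 4: depth = 2
Maximum depth reached: 2

2


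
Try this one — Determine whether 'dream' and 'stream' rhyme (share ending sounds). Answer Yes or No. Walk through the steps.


Rime (stressed vowel + following sounds) of 'dream': -eam = /iːm/
Rime of 'stream': -eam = /iːm/
/iːm/ and /iːm/ are the same ending sound, so the words rhyme.

Yes


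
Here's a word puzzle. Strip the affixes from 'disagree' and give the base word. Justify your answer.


Remove prefix 'dis' from 'disagree' to get root 'agree'.

agree


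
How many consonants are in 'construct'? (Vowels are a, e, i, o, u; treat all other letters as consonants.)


Consonants in 'construct': c, n, s, t, r, c, t = 7 consonants.

7


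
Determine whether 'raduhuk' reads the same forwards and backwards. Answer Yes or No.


Forward: 'raduhuk'
Reversed: 'kuhudar'
They differ.

No


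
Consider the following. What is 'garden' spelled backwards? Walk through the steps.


Reverse 'garden' character by character: 'nedrag'.

nedrag


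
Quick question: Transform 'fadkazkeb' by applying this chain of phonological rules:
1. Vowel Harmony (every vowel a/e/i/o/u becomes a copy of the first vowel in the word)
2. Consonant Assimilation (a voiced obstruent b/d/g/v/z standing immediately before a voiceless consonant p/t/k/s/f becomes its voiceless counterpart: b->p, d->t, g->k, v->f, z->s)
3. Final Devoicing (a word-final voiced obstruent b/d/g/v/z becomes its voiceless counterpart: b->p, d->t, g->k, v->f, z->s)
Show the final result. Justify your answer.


Starting form: 'fadkazkeb'
Rule 1: Vowel Harmony: all vowels become 'a' (matching first vowel). 'fadkazkeb' -> 'fadkazkab'
Rule 2: Consonant Assimilation: voiced obstruent before voiceless consonant becomes voiceless ('dk' -> 'tk', 'zk' -> 'sk'). 'fadkazkab' -> 'fatkaskab'
Rule 3: Final Devoicing: word-final voiced obstruent 'b' becomes voiceless 'p'. 'fatkaskab' -> 'fatkaskap'
Final form: 'fatkaskap'

fatkaskap


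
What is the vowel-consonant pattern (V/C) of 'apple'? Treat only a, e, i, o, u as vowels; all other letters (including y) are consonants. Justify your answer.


Letter mapping: a = V, p = C, p = C, l = C, e = V.

VCCCV


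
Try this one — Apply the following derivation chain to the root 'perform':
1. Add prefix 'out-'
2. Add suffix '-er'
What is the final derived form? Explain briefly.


Step 1: Add prefix 'out-' to 'perform' = 'outperform'
Step 2: Add suffix '-er' to 'outperform' = 'outperformer'

outperformer


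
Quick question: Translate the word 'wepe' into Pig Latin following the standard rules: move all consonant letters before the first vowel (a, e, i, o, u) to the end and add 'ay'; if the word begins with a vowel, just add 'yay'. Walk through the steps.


'wepe': move consonant cluster 'w' to end and add 'ay': 'epeway'.

epeway


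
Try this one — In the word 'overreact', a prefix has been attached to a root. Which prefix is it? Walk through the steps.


The word 'overreact' = 'over' (prefix) + 'react' (root). The prefix is 'over'.

over


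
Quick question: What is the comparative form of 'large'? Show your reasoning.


Apply comparative formation (ends in e: add -r): 'large' -> 'larger'.

larger


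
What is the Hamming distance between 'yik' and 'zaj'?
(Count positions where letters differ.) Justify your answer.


Alignment:
Position 1: 'y' vs 'z' = DIFFER
Position 2: 'i' vs 'a' = DIFFER
Position 3: 'k' vs 'j' = DIFFER
Total differences: 3

3


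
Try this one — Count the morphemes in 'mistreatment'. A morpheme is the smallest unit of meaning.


Decomposition: mis- (prefix) + treat (root) + -ment (suffix) = 3 morpheme(s)

3 morphemes


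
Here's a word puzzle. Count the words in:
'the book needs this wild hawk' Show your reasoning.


Split into words: the | book | needs | this | wild | hawk = 6 words.

6


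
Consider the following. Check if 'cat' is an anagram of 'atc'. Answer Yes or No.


Sorted letters of 'cat': 'act'
Sorted letters of 'atc': 'act'
They match.

Yes


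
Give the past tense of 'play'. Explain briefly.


Apply rule: Add -ed. 'play' becomes 'played'.

played


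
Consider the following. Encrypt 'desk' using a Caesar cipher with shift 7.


Shift each letter by 7: d -> k, e -> l, s -> z, k -> r. Result: 'klzr'.

klzr


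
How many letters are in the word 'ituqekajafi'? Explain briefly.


Spell out 'ituqekajafi' and number each letter: i(1), t(2), u(3), q(4), e(5), k(6), a(7), j(8), a(9), f(10), i(11). Total: 11 letters.

11


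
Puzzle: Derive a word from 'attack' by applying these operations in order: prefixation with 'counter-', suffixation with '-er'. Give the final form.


Step 1: Add prefix 'counter-' to 'attack' = 'counterattack'
Step 2: Add suffix '-er' to 'counterattack' = 'counterattacker'

counterattacker


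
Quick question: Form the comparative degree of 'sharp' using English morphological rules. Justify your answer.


Apply comparative formation (add -er): 'sharp' -> 'sharper'.

sharper


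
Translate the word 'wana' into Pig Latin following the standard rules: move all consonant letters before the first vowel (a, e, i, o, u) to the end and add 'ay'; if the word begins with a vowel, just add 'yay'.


'wana': move consonant cluster 'w' to end and add 'ay': 'anaway'.

anaway


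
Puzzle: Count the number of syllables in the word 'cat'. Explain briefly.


Break 'cat' into syllables: cat -> cat = 1 syllable

1 syllable


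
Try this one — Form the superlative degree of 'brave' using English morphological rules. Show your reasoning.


Apply superlative formation (ends in e: add -st): 'brave' -> 'bravest'.

bravest


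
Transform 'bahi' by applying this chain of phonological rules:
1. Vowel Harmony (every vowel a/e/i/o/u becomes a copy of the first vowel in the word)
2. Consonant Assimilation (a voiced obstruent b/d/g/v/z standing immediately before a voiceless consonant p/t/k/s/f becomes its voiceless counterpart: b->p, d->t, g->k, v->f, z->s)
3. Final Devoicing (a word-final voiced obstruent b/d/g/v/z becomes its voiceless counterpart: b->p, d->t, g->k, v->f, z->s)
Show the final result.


Starting form: 'bahi'
Rule 1: Vowel Harmony: all vowels become 'a' (matching first vowel). 'bahi' -> 'baha'
Rule 2: Consonant Assimilation: no voiced obstruent (b/d/g/v/z) stands immediately before a voiceless consonant (p/t/k/s/f). No change.
Rule 3: Final Devoicing: the word ends in the vowel 'a', not a consonant. No change.
Final form: 'baha'

baha


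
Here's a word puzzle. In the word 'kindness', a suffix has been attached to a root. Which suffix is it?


The word 'kindness' = 'kind' (root) + '-ness' (suffix). The suffix is '-ness'.

ness


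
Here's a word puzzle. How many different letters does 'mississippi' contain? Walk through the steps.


Unique letters in 'mississippi': {i, m, p, s} = 4 distinct letters.

4


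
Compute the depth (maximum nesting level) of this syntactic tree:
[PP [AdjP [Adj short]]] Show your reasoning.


Count bracket nesting levels:
'[' at pos 0: depth = 1
'[' at pos 4: depth = 2
'[' at pos 10: depth = 3
Maximum depth reached: 3

3


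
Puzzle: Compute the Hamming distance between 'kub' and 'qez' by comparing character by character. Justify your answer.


Alignment:
Position 1: 'k' vs 'q' = DIFFER
Position 2: 'u' vs 'e' = DIFFER
Position 3: 'b' vs 'z' = DIFFER
Total differences: 3

3


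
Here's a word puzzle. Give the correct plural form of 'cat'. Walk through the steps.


Apply rule: Add -s. 'cat' becomes 'cats'.

cats


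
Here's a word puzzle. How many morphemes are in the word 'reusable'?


Decomposition: re- (prefix) + use (root) + -able (suffix) = 3 morpheme(s)

3 morphemes


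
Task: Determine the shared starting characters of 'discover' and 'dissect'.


Compare from the start: 3 characters match: 'dis'. Mismatch at position 4: 'c' vs 's'.

dis


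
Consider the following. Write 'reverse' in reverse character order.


Reverse 'reverse' character by character: 'esrever'.

esrever


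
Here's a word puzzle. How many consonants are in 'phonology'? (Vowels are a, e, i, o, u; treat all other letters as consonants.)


Consonants in 'phonology': p, h, n, l, g, y = 6 consonants.

6


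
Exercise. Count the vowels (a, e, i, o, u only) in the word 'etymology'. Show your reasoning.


Vowels in 'etymology': e, o, o = 3 vowels.

3


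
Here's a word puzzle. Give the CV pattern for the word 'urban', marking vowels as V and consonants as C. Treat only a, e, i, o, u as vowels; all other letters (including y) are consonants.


Letter mapping: u = V, r = C, b = C, a = V, n = C.

VCCVC


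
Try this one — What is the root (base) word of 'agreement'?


Remove suffix '-ment' from 'agreement' to get root 'agree'.

agree


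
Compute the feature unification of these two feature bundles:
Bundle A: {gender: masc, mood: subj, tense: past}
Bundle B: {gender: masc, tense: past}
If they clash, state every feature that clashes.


Compare features:
gender: A=masc vs B=masc -> unified: masc
mood: A=subj vs B=_ -> unified: subj
tense: A=past vs B=past -> unified: past
No clashes found.

Unified: {gender: masc, mood: subj, tense: past}


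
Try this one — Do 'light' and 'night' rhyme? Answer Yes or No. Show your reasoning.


Rime (stressed vowel + following sounds) of 'light': -ight = /aɪt/
Rime of 'night': -ight = /aɪt/
/aɪt/ and /aɪt/ are the same ending sound, so the words rhyme.

Yes


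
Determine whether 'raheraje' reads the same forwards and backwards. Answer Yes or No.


Forward: 'raheraje'
Reversed: 'ejarehar'
They differ.

No


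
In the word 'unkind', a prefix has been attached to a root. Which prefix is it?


The word 'unkind' = 'un' (prefix) + 'kind' (root). The prefix is 'un'.

un


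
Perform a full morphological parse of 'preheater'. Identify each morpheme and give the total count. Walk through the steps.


Step 1: Identify prefix: 'pre' (meaning: before)
Step 2: Identify root: 'heat'
Step 3: Identify suffix(es): 'er'
Decomposition: pre- (prefix: before) + heat (root) + -er (suffix: one who)
Total morphemes: 3

3 morphemes (pre- (prefix: before) + heat (root) + -er (suffix: one who))


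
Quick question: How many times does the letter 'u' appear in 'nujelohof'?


Letter 'u' in 'nujelohof': found at position(s) 2 = 1 occurrence(s).

1


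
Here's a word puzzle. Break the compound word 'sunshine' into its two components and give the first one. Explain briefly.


Split 'sunshine' into 'sun' + 'shine'. The first part is 'sun'.

sun


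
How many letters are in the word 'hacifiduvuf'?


Spell out 'hacifiduvuf' and number each letter: h(1), a(2), c(3), i(4), f(5), i(6), d(7), u(8), v(9), u(10), f(11). Total: 11 letters.

11


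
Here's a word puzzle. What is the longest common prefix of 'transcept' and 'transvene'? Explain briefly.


Compare from the start: 5 characters match: 'trans'. Mismatch at position 6: 'c' vs 'v'.

trans


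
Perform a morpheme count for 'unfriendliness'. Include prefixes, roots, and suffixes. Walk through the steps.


Decomposition: un- (prefix) + friend (root) + -ly (suffix) + -ness (suffix) = 4 morpheme(s)

4 morphemes


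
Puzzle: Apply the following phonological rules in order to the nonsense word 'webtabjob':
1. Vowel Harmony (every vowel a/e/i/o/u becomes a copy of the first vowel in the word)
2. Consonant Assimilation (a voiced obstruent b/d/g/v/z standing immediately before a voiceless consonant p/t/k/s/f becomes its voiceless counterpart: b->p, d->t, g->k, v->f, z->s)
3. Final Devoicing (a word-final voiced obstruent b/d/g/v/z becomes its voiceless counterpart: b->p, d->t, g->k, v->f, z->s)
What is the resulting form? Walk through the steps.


Starting form: 'webtabjob'
Rule 1: Vowel Harmony: all vowels become 'e' (matching first vowel). 'webtabjob' -> 'webtebjeb'
Rule 2: Consonant Assimilation: voiced obstruent before voiceless consonant becomes voiceless ('bt' -> 'pt'). 'webtebjeb' -> 'weptebjeb'
Rule 3: Final Devoicing: word-final voiced obstruent 'b' becomes voiceless 'p'. 'weptebjeb' -> 'weptebjep'
Final form: 'weptebjep'

weptebjep


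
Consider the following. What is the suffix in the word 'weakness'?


The word 'weakness' = 'weak' (root) + '-ness' (suffix). The suffix is '-ness'.

ness


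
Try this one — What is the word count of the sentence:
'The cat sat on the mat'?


Split into words: The | cat | sat | on | the | mat = 6 words.

6


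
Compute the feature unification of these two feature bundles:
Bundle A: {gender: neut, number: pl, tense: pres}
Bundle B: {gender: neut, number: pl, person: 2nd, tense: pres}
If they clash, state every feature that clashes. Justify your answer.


Compare features:
gender: A=neut vs B=neut -> unified: neut
number: A=pl vs B=pl -> unified: pl
person: A=_ vs B=2nd -> unified: 2nd
tense: A=pres vs B=pres -> unified: pres
No clashes found.

Unified: {gender: neut, number: pl, person: 2nd, tense: pres}


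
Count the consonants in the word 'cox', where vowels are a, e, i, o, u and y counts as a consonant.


Consonants in 'cox': c, x = 2 consonants.

2


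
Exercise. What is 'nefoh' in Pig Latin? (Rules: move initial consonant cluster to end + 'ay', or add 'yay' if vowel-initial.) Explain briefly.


'nefoh': move consonant cluster 'n' to end and add 'ay': 'efohnay'.

efohnay


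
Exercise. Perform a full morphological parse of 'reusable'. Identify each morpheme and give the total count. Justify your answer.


Step 1: Identify prefix: 're' (meaning: again)
Step 2: Identify root: 'use'
Step 3: Identify suffix(es): 'able'
Decomposition: re- (prefix: again) + use (root) + -able (suffix: capable of)
Total morphemes: 3

3 morphemes (re- (prefix: again) + use (root) + -able (suffix: capable of))


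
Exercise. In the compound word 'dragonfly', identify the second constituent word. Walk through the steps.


Split 'dragonfly' into 'dragon' + 'fly'. The second part is 'fly'.

fly


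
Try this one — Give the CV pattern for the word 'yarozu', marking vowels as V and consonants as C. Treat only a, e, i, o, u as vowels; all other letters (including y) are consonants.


Letter mapping: y = C, a = V, r = C, o = V, z = C, u = V.

CVCVCV


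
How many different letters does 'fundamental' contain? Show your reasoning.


Unique letters in 'fundamental': {a, d, e, f, l, m, n, t, u} = 9 distinct letters.

9


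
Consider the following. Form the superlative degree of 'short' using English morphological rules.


Apply superlative formation (add -est): 'short' -> 'shortest'.

shortest


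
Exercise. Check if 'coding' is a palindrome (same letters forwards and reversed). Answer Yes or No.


Forward: 'coding'
Reversed: 'gnidoc'
They differ.

No


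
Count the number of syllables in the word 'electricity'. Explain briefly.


Break 'electricity' into syllables: e-lec-tric-i-ty -> e | lec | tric | i | ty = 5 syllables

5 syllables


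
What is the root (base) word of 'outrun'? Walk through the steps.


Remove prefix 'out' from 'outrun' to get root 'run'.

run


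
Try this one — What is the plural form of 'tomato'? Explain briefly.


Apply rule: Add -es (consonant + o). 'tomato' becomes 'tomatoes'.

tomatoes
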